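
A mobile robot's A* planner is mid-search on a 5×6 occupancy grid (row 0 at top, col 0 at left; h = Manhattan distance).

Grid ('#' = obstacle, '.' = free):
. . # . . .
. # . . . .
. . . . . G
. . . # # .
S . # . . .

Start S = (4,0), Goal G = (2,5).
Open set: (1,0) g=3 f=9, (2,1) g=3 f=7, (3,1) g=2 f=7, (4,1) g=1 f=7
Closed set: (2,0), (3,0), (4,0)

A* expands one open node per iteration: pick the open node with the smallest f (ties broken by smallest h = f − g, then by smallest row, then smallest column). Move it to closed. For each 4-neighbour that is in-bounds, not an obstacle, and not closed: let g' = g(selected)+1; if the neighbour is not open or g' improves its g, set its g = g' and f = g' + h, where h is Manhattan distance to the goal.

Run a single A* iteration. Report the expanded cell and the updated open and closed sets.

step 1: expand (2,1) (f=7, h=4) → closed; open now [(1,0) g=3 f=9, (2,2) g=4 f=7, (3,1) g=2 f=7, (4,1) g=1 f=7]

expanded=(2,1); open=[(1,0) g=3 f=9, (2,2) g=4 f=7, (3,1) g=2 f=7, (4,1) g=1 f=7]; closed=[(2,0), (2,1), (3,0), (4,0)]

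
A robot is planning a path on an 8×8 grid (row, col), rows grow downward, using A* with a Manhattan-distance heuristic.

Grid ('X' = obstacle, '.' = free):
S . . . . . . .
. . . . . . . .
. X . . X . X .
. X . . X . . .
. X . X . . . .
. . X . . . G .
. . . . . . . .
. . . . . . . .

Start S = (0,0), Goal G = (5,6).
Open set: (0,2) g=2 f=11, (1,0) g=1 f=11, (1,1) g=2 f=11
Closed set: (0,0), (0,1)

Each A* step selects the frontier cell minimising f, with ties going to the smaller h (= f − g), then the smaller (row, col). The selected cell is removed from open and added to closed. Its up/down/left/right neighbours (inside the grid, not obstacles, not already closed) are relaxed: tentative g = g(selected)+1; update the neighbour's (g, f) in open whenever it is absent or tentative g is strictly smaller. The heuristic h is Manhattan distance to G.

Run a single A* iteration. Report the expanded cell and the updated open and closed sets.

expanded=(0,2); open=[(0,3) g=3 f=11, (1,0) g=1 f=11, (1,1) g=2 f=11, (1,2) g=3 f=11]; closed=[(0,0), (0,1), (0,2)]

step 1: expand (0,2) (f=11, h=9) → closed; open now [(0,3) g=3 f=11, (1,0) g=1 f=11, (1,1) g=2 f=11, (1,2) g=3 f=11]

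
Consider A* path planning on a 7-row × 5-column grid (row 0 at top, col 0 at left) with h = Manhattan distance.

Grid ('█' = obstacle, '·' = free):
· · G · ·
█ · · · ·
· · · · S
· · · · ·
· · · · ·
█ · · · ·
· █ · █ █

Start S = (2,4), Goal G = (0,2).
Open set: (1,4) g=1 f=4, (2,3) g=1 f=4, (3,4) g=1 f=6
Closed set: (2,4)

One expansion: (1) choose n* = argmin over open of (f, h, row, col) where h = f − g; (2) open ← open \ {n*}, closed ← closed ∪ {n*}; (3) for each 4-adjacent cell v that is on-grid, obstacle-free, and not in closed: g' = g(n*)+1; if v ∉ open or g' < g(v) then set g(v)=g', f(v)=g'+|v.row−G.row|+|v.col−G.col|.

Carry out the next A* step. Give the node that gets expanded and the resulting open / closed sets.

step 1: expand (1,4) (f=4, h=3) → closed; open now [(0,4) g=2 f=4, (1,3) g=2 f=4, (2,3) g=1 f=4, (3,4) g=1 f=6]

expanded=(1,4); open=[(0,4) g=2 f=4, (1,3) g=2 f=4, (2,3) g=1 f=4, (3,4) g=1 f=6]; closed=[(1,4), (2,4)]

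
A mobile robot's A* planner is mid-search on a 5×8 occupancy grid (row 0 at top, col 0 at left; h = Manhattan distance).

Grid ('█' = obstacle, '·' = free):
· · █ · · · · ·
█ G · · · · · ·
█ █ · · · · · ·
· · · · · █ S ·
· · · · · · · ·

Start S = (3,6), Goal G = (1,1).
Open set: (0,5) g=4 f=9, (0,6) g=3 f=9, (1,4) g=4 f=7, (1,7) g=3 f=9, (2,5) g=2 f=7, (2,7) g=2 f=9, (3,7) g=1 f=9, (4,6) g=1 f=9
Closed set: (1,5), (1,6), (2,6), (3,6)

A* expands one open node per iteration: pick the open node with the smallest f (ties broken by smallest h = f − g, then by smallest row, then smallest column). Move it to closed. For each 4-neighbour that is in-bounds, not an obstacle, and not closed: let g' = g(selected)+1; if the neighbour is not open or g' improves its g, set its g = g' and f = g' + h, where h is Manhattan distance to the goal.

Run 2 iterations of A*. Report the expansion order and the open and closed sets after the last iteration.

order=[(1,4) → (1,3)]; open=[(0,3) g=6 f=9, (0,4) g=5 f=9, (0,5) g=4 f=9, (0,6) g=3 f=9, (1,2) g=6 f=7, (1,7) g=3 f=9, (2,3) g=6 f=9, (2,4) g=5 f=9, (2,5) g=2 f=7, (2,7) g=2 f=9, (3,7) g=1 f=9, (4,6) g=1 f=9]; closed=[(1,3), (1,4), (1,5), (1,6), (2,6), (3,6)]

step 1: expand (1,4) (f=7, h=3) → closed; open now [(0,4) g=5 f=9, (0,5) g=4 f=9, (0,6) g=3 f=9, (1,3) g=5 f=7, (1,7) g=3 f=9, (2,4) g=5 f=9, (2,5) g=2 f=7, (2,7) g=2 f=9, (3,7) g=1 f=9, (4,6) g=1 f=9]
step 2: expand (1,3) (f=7, h=2) → closed; open now [(0,3) g=6 f=9, (0,4) g=5 f=9, (0,5) g=4 f=9, (0,6) g=3 f=9, (1,2) g=6 f=7, (1,7) g=3 f=9, (2,3) g=6 f=9, (2,4) g=5 f=9, (2,5) g=2 f=7, (2,7) g=2 f=9, (3,7) g=1 f=9, (4,6) g=1 f=9]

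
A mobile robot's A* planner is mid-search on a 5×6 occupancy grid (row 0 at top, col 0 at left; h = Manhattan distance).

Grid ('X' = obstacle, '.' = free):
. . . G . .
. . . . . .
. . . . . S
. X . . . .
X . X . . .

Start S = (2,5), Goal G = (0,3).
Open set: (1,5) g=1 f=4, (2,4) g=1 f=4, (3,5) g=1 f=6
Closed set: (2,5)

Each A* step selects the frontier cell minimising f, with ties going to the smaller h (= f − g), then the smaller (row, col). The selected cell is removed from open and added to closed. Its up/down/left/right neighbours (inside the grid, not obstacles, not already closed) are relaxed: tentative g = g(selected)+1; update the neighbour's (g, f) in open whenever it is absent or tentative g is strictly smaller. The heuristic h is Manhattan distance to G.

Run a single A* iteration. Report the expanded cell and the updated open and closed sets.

step 1: expand (1,5) (f=4, h=3) → closed; open now [(0,5) g=2 f=4, (1,4) g=2 f=4, (2,4) g=1 f=4, (3,5) g=1 f=6]

expanded=(1,5); open=[(0,5) g=2 f=4, (1,4) g=2 f=4, (2,4) g=1 f=4, (3,5) g=1 f=6]; closed=[(1,5), (2,5)]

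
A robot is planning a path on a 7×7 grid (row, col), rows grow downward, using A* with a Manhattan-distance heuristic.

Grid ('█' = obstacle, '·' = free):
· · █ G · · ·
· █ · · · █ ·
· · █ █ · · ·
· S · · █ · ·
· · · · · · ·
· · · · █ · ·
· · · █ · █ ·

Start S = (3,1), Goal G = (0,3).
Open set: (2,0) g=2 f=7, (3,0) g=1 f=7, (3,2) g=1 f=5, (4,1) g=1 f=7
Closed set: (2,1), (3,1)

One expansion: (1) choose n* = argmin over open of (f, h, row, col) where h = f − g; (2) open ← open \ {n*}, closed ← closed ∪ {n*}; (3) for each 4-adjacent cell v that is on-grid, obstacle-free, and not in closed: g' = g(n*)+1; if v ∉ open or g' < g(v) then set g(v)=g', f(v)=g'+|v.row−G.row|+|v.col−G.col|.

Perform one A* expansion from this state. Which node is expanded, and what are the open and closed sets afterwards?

expanded=(3,2); open=[(2,0) g=2 f=7, (3,0) g=1 f=7, (3,3) g=2 f=5, (4,1) g=1 f=7, (4,2) g=2 f=7]; closed=[(2,1), (3,1), (3,2)]

step 1: expand (3,2) (f=5, h=4) → closed; open now [(2,0) g=2 f=7, (3,0) g=1 f=7, (3,3) g=2 f=5, (4,1) g=1 f=7, (4,2) g=2 f=7]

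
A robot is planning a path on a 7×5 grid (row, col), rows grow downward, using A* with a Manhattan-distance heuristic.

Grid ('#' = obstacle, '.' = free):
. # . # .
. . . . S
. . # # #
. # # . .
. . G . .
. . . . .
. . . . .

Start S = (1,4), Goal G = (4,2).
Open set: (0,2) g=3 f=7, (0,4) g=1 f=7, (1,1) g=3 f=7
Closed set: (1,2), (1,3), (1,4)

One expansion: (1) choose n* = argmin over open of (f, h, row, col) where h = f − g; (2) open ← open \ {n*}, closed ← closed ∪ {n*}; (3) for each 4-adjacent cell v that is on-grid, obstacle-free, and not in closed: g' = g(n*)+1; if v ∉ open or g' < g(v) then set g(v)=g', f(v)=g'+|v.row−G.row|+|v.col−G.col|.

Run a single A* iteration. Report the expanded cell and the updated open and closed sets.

expanded=(0,2); open=[(0,4) g=1 f=7, (1,1) g=3 f=7]; closed=[(0,2), (1,2), (1,3), (1,4)]

step 1: expand (0,2) (f=7, h=4) → closed; open now [(0,4) g=1 f=7, (1,1) g=3 f=7]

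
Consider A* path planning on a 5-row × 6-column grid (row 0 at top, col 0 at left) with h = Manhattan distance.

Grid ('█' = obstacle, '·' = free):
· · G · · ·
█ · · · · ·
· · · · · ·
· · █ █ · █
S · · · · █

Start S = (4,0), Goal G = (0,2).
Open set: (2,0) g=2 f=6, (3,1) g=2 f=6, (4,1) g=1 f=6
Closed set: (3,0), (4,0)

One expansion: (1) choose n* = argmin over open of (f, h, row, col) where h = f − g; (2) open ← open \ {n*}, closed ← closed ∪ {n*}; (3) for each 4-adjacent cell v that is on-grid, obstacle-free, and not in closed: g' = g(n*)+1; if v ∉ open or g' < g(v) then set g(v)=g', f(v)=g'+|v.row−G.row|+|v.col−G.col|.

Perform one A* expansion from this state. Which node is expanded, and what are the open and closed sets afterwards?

expanded=(2,0); open=[(2,1) g=3 f=6, (3,1) g=2 f=6, (4,1) g=1 f=6]; closed=[(2,0), (3,0), (4,0)]

step 1: expand (2,0) (f=6, h=4) → closed; open now [(2,1) g=3 f=6, (3,1) g=2 f=6, (4,1) g=1 f=6]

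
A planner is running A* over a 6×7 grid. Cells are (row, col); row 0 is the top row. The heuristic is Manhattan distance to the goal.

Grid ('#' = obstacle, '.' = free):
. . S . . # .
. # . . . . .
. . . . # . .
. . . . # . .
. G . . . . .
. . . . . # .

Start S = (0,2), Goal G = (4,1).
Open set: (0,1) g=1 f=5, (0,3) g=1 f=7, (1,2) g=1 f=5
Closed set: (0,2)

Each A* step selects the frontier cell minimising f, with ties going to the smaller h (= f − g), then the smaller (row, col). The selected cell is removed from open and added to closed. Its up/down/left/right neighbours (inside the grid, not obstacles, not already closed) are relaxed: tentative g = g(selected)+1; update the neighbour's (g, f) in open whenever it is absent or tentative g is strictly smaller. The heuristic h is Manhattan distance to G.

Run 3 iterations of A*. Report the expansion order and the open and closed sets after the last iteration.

order=[(0,1) → (1,2) → (2,2)]; open=[(0,0) g=2 f=7, (0,3) g=1 f=7, (1,3) g=2 f=7, (2,1) g=3 f=5, (2,3) g=3 f=7, (3,2) g=3 f=5]; closed=[(0,1), (0,2), (1,2), (2,2)]

step 1: expand (0,1) (f=5, h=4) → closed; open now [(0,0) g=2 f=7, (0,3) g=1 f=7, (1,2) g=1 f=5]
step 2: expand (1,2) (f=5, h=4) → closed; open now [(0,0) g=2 f=7, (0,3) g=1 f=7, (1,3) g=2 f=7, (2,2) g=2 f=5]
step 3: expand (2,2) (f=5, h=3) → closed; open now [(0,0) g=2 f=7, (0,3) g=1 f=7, (1,3) g=2 f=7, (2,1) g=3 f=5, (2,3) g=3 f=7, (3,2) g=3 f=5]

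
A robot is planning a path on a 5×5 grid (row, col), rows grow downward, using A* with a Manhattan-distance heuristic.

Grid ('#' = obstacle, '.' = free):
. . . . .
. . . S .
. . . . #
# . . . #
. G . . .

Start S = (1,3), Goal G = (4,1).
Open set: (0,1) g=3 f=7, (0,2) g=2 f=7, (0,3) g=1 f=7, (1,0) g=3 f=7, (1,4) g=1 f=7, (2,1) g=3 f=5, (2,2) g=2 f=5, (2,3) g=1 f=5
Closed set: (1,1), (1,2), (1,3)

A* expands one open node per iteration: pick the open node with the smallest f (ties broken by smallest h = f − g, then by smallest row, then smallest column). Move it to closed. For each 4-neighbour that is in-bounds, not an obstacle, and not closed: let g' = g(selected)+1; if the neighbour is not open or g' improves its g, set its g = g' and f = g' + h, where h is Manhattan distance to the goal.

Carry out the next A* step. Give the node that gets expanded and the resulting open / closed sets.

expanded=(2,1); open=[(0,1) g=3 f=7, (0,2) g=2 f=7, (0,3) g=1 f=7, (1,0) g=3 f=7, (1,4) g=1 f=7, (2,0) g=4 f=7, (2,2) g=2 f=5, (2,3) g=1 f=5, (3,1) g=4 f=5]; closed=[(1,1), (1,2), (1,3), (2,1)]

step 1: expand (2,1) (f=5, h=2) → closed; open now [(0,1) g=3 f=7, (0,2) g=2 f=7, (0,3) g=1 f=7, (1,0) g=3 f=7, (1,4) g=1 f=7, (2,0) g=4 f=7, (2,2) g=2 f=5, (2,3) g=1 f=5, (3,1) g=4 f=5]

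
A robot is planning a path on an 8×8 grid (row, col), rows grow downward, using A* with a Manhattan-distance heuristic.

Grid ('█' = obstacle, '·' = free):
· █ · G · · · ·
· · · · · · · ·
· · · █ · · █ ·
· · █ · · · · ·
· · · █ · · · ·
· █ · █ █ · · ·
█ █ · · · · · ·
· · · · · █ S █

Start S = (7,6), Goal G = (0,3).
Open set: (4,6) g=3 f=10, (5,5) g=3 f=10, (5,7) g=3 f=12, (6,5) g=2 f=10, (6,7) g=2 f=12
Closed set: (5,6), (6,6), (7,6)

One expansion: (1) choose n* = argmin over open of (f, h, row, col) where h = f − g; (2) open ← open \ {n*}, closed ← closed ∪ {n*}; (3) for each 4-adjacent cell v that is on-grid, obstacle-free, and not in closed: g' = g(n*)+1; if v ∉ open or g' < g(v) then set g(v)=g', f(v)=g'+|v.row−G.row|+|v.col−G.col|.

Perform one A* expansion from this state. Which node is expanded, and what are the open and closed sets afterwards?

step 1: expand (4,6) (f=10, h=7) → closed; open now [(3,6) g=4 f=10, (4,5) g=4 f=10, (4,7) g=4 f=12, (5,5) g=3 f=10, (5,7) g=3 f=12, (6,5) g=2 f=10, (6,7) g=2 f=12]

expanded=(4,6); open=[(3,6) g=4 f=10, (4,5) g=4 f=10, (4,7) g=4 f=12, (5,5) g=3 f=10, (5,7) g=3 f=12, (6,5) g=2 f=10, (6,7) g=2 f=12]; closed=[(4,6), (5,6), (6,6), (7,6)]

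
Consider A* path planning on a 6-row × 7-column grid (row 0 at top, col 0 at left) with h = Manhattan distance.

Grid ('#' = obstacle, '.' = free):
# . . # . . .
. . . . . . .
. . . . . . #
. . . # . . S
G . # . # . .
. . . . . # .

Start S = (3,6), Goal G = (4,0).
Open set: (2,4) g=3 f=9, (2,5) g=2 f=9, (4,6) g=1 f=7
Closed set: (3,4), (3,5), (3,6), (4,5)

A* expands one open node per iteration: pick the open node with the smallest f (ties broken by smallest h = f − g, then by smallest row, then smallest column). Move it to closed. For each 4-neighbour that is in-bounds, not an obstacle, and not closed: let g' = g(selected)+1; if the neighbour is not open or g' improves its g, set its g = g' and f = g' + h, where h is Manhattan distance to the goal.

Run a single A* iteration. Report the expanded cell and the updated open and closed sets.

step 1: expand (4,6) (f=7, h=6) → closed; open now [(2,4) g=3 f=9, (2,5) g=2 f=9, (5,6) g=2 f=9]

expanded=(4,6); open=[(2,4) g=3 f=9, (2,5) g=2 f=9, (5,6) g=2 f=9]; closed=[(3,4), (3,5), (3,6), (4,5), (4,6)]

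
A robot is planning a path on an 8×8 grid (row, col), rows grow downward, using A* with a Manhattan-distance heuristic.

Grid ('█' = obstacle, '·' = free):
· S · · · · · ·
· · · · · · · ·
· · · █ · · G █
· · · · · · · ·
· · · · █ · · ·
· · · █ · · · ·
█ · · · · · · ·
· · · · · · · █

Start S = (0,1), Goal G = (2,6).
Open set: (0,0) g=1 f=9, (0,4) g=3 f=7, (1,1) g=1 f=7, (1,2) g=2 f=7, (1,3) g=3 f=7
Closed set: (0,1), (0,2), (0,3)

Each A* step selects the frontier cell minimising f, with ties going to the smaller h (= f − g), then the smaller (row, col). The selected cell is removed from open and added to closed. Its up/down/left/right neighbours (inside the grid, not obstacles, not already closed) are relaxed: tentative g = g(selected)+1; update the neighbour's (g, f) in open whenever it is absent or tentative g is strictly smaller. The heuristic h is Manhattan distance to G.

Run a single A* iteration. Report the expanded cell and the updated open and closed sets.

expanded=(0,4); open=[(0,0) g=1 f=9, (0,5) g=4 f=7, (1,1) g=1 f=7, (1,2) g=2 f=7, (1,3) g=3 f=7, (1,4) g=4 f=7]; closed=[(0,1), (0,2), (0,3), (0,4)]

step 1: expand (0,4) (f=7, h=4) → closed; open now [(0,0) g=1 f=9, (0,5) g=4 f=7, (1,1) g=1 f=7, (1,2) g=2 f=7, (1,3) g=3 f=7, (1,4) g=4 f=7]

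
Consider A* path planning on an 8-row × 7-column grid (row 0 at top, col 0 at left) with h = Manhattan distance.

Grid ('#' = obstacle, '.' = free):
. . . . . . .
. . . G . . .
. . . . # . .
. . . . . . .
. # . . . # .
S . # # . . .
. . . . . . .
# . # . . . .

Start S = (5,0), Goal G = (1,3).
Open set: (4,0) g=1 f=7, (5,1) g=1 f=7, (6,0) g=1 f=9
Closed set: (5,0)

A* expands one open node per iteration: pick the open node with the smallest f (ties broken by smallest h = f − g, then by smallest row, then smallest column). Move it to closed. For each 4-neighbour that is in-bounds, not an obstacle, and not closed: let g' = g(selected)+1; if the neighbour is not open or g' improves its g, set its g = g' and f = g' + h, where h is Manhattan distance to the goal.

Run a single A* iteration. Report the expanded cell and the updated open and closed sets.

step 1: expand (4,0) (f=7, h=6) → closed; open now [(3,0) g=2 f=7, (5,1) g=1 f=7, (6,0) g=1 f=9]

expanded=(4,0); open=[(3,0) g=2 f=7, (5,1) g=1 f=7, (6,0) g=1 f=9]; closed=[(4,0), (5,0)]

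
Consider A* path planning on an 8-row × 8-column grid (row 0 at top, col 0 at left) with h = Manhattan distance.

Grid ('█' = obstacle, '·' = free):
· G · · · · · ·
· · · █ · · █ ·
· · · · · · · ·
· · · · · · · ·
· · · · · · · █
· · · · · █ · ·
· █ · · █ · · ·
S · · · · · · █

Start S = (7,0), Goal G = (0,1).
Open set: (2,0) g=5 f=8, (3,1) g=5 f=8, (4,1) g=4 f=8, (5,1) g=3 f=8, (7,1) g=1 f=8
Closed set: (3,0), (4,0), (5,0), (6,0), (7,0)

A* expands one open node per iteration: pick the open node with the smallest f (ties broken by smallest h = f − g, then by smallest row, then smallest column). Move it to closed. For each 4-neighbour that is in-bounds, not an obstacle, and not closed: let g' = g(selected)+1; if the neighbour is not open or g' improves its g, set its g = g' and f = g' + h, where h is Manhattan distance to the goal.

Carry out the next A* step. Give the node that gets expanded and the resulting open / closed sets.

expanded=(2,0); open=[(1,0) g=6 f=8, (2,1) g=6 f=8, (3,1) g=5 f=8, (4,1) g=4 f=8, (5,1) g=3 f=8, (7,1) g=1 f=8]; closed=[(2,0), (3,0), (4,0), (5,0), (6,0), (7,0)]

step 1: expand (2,0) (f=8, h=3) → closed; open now [(1,0) g=6 f=8, (2,1) g=6 f=8, (3,1) g=5 f=8, (4,1) g=4 f=8, (5,1) g=3 f=8, (7,1) g=1 f=8]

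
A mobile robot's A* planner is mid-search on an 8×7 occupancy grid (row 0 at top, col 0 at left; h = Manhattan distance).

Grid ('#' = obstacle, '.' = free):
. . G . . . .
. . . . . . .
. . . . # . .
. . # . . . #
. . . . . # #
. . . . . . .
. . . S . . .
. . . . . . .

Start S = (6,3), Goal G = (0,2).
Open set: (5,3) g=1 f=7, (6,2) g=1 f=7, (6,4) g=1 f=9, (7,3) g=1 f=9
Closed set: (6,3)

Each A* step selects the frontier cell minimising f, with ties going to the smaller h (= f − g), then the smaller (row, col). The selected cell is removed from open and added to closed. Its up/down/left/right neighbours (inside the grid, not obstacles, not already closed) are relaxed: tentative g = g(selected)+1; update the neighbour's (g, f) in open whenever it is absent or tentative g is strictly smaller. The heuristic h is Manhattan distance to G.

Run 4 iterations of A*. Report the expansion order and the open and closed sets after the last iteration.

order=[(5,3) → (4,3) → (3,3) → (2,3)]; open=[(1,3) g=5 f=7, (2,2) g=5 f=7, (3,4) g=4 f=9, (4,2) g=3 f=7, (4,4) g=3 f=9, (5,2) g=2 f=7, (5,4) g=2 f=9, (6,2) g=1 f=7, (6,4) g=1 f=9, (7,3) g=1 f=9]; closed=[(2,3), (3,3), (4,3), (5,3), (6,3)]

step 1: expand (5,3) (f=7, h=6) → closed; open now [(4,3) g=2 f=7, (5,2) g=2 f=7, (5,4) g=2 f=9, (6,2) g=1 f=7, (6,4) g=1 f=9, (7,3) g=1 f=9]
step 2: expand (4,3) (f=7, h=5) → closed; open now [(3,3) g=3 f=7, (4,2) g=3 f=7, (4,4) g=3 f=9, (5,2) g=2 f=7, (5,4) g=2 f=9, (6,2) g=1 f=7, (6,4) g=1 f=9, (7,3) g=1 f=9]
step 3: expand (3,3) (f=7, h=4) → closed; open now [(2,3) g=4 f=7, (3,4) g=4 f=9, (4,2) g=3 f=7, (4,4) g=3 f=9, (5,2) g=2 f=7, (5,4) g=2 f=9, (6,2) g=1 f=7, (6,4) g=1 f=9, (7,3) g=1 f=9]
step 4: expand (2,3) (f=7, h=3) → closed; open now [(1,3) g=5 f=7, (2,2) g=5 f=7, (3,4) g=4 f=9, (4,2) g=3 f=7, (4,4) g=3 f=9, (5,2) g=2 f=7, (5,4) g=2 f=9, (6,2) g=1 f=7, (6,4) g=1 f=9, (7,3) g=1 f=9]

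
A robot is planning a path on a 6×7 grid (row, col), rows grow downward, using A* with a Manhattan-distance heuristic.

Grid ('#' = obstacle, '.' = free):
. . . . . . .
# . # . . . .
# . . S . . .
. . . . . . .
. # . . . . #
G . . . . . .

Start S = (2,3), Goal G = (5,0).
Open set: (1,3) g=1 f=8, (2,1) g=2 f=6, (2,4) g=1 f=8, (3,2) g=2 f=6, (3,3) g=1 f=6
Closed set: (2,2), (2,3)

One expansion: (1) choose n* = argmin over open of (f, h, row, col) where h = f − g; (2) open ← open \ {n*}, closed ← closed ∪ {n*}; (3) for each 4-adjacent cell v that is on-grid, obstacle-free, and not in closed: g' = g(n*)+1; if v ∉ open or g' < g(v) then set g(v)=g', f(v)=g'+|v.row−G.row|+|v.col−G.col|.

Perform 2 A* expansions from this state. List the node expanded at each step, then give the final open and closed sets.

order=[(2,1) → (3,1)]; open=[(1,1) g=3 f=8, (1,3) g=1 f=8, (2,4) g=1 f=8, (3,0) g=4 f=6, (3,2) g=2 f=6, (3,3) g=1 f=6]; closed=[(2,1), (2,2), (2,3), (3,1)]

step 1: expand (2,1) (f=6, h=4) → closed; open now [(1,1) g=3 f=8, (1,3) g=1 f=8, (2,4) g=1 f=8, (3,1) g=3 f=6, (3,2) g=2 f=6, (3,3) g=1 f=6]
step 2: expand (3,1) (f=6, h=3) → closed; open now [(1,1) g=3 f=8, (1,3) g=1 f=8, (2,4) g=1 f=8, (3,0) g=4 f=6, (3,2) g=2 f=6, (3,3) g=1 f=6]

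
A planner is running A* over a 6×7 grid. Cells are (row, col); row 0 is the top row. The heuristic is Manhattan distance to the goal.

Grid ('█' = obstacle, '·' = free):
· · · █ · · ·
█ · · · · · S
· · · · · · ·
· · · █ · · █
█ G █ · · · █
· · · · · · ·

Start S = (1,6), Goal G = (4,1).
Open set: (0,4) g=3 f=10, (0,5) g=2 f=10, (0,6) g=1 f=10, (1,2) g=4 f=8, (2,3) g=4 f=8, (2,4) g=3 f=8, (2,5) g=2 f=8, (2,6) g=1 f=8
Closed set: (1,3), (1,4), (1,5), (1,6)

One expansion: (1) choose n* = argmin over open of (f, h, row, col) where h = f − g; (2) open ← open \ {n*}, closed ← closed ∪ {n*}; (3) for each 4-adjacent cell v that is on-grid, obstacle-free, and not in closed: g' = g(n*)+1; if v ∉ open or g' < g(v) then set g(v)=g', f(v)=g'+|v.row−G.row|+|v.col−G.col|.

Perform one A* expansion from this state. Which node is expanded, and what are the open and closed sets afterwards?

step 1: expand (1,2) (f=8, h=4) → closed; open now [(0,2) g=5 f=10, (0,4) g=3 f=10, (0,5) g=2 f=10, (0,6) g=1 f=10, (1,1) g=5 f=8, (2,2) g=5 f=8, (2,3) g=4 f=8, (2,4) g=3 f=8, (2,5) g=2 f=8, (2,6) g=1 f=8]

expanded=(1,2); open=[(0,2) g=5 f=10, (0,4) g=3 f=10, (0,5) g=2 f=10, (0,6) g=1 f=10, (1,1) g=5 f=8, (2,2) g=5 f=8, (2,3) g=4 f=8, (2,4) g=3 f=8, (2,5) g=2 f=8, (2,6) g=1 f=8]; closed=[(1,2), (1,3), (1,4), (1,5), (1,6)]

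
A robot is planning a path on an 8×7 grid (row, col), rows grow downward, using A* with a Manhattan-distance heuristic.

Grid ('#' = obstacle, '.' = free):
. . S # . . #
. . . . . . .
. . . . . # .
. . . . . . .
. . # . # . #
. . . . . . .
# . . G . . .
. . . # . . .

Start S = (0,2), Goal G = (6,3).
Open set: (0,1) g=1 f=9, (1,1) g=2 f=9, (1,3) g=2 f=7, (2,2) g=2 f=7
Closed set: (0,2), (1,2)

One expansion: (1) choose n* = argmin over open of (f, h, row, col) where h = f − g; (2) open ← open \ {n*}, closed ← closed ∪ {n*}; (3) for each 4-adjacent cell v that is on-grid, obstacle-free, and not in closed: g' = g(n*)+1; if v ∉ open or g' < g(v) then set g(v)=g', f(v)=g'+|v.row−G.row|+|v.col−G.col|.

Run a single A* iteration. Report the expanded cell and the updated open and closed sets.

expanded=(1,3); open=[(0,1) g=1 f=9, (1,1) g=2 f=9, (1,4) g=3 f=9, (2,2) g=2 f=7, (2,3) g=3 f=7]; closed=[(0,2), (1,2), (1,3)]

step 1: expand (1,3) (f=7, h=5) → closed; open now [(0,1) g=1 f=9, (1,1) g=2 f=9, (1,4) g=3 f=9, (2,2) g=2 f=7, (2,3) g=3 f=7]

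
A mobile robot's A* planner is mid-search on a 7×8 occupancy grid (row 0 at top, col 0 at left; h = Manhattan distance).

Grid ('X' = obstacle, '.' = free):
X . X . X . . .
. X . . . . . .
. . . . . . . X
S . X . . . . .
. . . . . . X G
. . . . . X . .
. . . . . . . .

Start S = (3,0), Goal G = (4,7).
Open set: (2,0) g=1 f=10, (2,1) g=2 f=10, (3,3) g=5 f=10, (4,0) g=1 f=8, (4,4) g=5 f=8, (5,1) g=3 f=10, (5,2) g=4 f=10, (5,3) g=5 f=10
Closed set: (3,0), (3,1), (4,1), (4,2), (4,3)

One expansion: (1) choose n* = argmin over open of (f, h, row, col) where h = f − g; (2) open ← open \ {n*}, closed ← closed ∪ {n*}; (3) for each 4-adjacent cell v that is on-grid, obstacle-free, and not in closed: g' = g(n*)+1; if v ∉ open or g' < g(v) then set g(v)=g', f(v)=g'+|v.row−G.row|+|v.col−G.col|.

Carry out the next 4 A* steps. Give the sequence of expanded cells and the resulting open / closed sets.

order=[(4,4) → (4,5) → (4,0) → (3,5)]; open=[(2,0) g=1 f=10, (2,1) g=2 f=10, (2,5) g=8 f=12, (3,3) g=5 f=10, (3,4) g=6 f=10, (3,6) g=8 f=10, (5,0) g=2 f=10, (5,1) g=3 f=10, (5,2) g=4 f=10, (5,3) g=5 f=10, (5,4) g=6 f=10]; closed=[(3,0), (3,1), (3,5), (4,0), (4,1), (4,2), (4,3), (4,4), (4,5)]

step 1: expand (4,4) (f=8, h=3) → closed; open now [(2,0) g=1 f=10, (2,1) g=2 f=10, (3,3) g=5 f=10, (3,4) g=6 f=10, (4,0) g=1 f=8, (4,5) g=6 f=8, (5,1) g=3 f=10, (5,2) g=4 f=10, (5,3) g=5 f=10, (5,4) g=6 f=10]
step 2: expand (4,5) (f=8, h=2) → closed; open now [(2,0) g=1 f=10, (2,1) g=2 f=10, (3,3) g=5 f=10, (3,4) g=6 f=10, (3,5) g=7 f=10, (4,0) g=1 f=8, (5,1) g=3 f=10, (5,2) g=4 f=10, (5,3) g=5 f=10, (5,4) g=6 f=10]
step 3: expand (4,0) (f=8, h=7) → closed; open now [(2,0) g=1 f=10, (2,1) g=2 f=10, (3,3) g=5 f=10, (3,4) g=6 f=10, (3,5) g=7 f=10, (5,0) g=2 f=10, (5,1) g=3 f=10, (5,2) g=4 f=10, (5,3) g=5 f=10, (5,4) g=6 f=10]
step 4: expand (3,5) (f=10, h=3) → closed; open now [(2,0) g=1 f=10, (2,1) g=2 f=10, (2,5) g=8 f=12, (3,3) g=5 f=10, (3,4) g=6 f=10, (3,6) g=8 f=10, (5,0) g=2 f=10, (5,1) g=3 f=10, (5,2) g=4 f=10, (5,3) g=5 f=10, (5,4) g=6 f=10]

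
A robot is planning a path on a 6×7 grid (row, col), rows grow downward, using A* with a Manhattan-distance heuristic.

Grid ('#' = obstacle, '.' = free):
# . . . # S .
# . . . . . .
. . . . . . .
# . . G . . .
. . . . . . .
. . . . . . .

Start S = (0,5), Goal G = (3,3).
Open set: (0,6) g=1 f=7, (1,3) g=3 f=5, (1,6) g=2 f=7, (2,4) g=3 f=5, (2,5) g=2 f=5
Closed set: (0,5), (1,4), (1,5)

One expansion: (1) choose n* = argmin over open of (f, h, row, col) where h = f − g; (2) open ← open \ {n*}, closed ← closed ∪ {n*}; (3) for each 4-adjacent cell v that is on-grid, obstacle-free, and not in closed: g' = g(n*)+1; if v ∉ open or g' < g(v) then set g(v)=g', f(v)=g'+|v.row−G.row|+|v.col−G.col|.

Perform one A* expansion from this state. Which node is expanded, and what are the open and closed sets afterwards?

expanded=(1,3); open=[(0,3) g=4 f=7, (0,6) g=1 f=7, (1,2) g=4 f=7, (1,6) g=2 f=7, (2,3) g=4 f=5, (2,4) g=3 f=5, (2,5) g=2 f=5]; closed=[(0,5), (1,3), (1,4), (1,5)]

step 1: expand (1,3) (f=5, h=2) → closed; open now [(0,3) g=4 f=7, (0,6) g=1 f=7, (1,2) g=4 f=7, (1,6) g=2 f=7, (2,3) g=4 f=5, (2,4) g=3 f=5, (2,5) g=2 f=5]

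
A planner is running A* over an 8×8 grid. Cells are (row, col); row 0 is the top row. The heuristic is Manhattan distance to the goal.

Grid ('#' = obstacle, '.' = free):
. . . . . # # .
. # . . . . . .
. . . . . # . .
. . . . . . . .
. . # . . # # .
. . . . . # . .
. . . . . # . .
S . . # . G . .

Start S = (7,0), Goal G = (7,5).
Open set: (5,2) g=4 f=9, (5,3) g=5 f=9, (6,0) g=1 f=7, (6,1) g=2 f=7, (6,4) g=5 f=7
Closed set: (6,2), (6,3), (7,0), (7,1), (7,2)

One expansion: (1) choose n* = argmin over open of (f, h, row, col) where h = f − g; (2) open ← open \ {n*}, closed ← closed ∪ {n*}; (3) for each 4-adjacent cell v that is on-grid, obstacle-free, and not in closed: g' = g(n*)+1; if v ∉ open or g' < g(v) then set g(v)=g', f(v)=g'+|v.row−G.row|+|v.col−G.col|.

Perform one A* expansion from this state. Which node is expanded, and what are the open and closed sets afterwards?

expanded=(6,4); open=[(5,2) g=4 f=9, (5,3) g=5 f=9, (5,4) g=6 f=9, (6,0) g=1 f=7, (6,1) g=2 f=7, (7,4) g=6 f=7]; closed=[(6,2), (6,3), (6,4), (7,0), (7,1), (7,2)]

step 1: expand (6,4) (f=7, h=2) → closed; open now [(5,2) g=4 f=9, (5,3) g=5 f=9, (5,4) g=6 f=9, (6,0) g=1 f=7, (6,1) g=2 f=7, (7,4) g=6 f=7]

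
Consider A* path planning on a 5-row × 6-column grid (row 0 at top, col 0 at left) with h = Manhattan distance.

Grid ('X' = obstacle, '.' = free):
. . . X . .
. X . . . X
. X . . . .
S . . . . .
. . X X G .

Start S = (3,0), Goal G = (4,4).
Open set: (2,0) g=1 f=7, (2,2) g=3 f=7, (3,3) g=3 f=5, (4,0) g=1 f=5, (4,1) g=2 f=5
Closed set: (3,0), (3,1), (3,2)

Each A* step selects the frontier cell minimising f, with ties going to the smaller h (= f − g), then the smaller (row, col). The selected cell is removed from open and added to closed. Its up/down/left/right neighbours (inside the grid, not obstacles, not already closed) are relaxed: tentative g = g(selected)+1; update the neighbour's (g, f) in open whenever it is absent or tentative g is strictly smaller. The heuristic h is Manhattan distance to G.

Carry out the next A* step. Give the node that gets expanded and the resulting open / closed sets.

step 1: expand (3,3) (f=5, h=2) → closed; open now [(2,0) g=1 f=7, (2,2) g=3 f=7, (2,3) g=4 f=7, (3,4) g=4 f=5, (4,0) g=1 f=5, (4,1) g=2 f=5]

expanded=(3,3); open=[(2,0) g=1 f=7, (2,2) g=3 f=7, (2,3) g=4 f=7, (3,4) g=4 f=5, (4,0) g=1 f=5, (4,1) g=2 f=5]; closed=[(3,0), (3,1), (3,2), (3,3)]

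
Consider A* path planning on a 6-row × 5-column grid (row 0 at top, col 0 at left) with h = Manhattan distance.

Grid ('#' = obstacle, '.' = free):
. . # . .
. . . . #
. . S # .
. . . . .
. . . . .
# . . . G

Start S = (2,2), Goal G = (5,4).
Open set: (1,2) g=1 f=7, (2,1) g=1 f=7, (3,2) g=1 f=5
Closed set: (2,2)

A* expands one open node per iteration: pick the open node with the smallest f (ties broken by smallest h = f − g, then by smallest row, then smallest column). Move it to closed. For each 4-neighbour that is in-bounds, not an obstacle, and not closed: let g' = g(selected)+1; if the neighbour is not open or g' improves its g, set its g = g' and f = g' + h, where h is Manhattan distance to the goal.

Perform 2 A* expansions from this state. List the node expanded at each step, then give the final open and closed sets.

step 1: expand (3,2) (f=5, h=4) → closed; open now [(1,2) g=1 f=7, (2,1) g=1 f=7, (3,1) g=2 f=7, (3,3) g=2 f=5, (4,2) g=2 f=5]
step 2: expand (3,3) (f=5, h=3) → closed; open now [(1,2) g=1 f=7, (2,1) g=1 f=7, (3,1) g=2 f=7, (3,4) g=3 f=5, (4,2) g=2 f=5, (4,3) g=3 f=5]

order=[(3,2) → (3,3)]; open=[(1,2) g=1 f=7, (2,1) g=1 f=7, (3,1) g=2 f=7, (3,4) g=3 f=5, (4,2) g=2 f=5, (4,3) g=3 f=5]; closed=[(2,2), (3,2), (3,3)]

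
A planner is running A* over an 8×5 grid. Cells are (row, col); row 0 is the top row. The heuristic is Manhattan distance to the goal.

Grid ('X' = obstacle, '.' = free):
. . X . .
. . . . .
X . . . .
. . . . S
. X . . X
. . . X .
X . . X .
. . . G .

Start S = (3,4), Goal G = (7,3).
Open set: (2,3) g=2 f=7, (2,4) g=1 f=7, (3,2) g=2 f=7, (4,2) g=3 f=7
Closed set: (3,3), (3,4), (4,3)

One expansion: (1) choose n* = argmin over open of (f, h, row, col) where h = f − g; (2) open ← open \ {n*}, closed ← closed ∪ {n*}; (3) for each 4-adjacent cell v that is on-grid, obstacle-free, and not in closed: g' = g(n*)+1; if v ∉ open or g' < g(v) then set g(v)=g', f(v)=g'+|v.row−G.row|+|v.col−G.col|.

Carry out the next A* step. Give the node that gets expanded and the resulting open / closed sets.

expanded=(4,2); open=[(2,3) g=2 f=7, (2,4) g=1 f=7, (3,2) g=2 f=7, (5,2) g=4 f=7]; closed=[(3,3), (3,4), (4,2), (4,3)]

step 1: expand (4,2) (f=7, h=4) → closed; open now [(2,3) g=2 f=7, (2,4) g=1 f=7, (3,2) g=2 f=7, (5,2) g=4 f=7]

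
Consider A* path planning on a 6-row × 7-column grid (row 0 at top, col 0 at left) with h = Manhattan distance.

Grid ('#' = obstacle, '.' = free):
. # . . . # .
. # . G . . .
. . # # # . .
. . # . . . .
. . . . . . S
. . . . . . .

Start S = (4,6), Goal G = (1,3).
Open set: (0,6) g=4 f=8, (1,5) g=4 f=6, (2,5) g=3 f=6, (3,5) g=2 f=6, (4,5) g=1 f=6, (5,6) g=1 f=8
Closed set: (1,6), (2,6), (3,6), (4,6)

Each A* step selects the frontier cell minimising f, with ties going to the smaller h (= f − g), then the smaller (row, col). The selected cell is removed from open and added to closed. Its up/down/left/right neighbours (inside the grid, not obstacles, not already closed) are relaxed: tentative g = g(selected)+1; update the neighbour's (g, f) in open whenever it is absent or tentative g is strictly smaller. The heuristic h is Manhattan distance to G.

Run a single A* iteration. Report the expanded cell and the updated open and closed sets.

expanded=(1,5); open=[(0,6) g=4 f=8, (1,4) g=5 f=6, (2,5) g=3 f=6, (3,5) g=2 f=6, (4,5) g=1 f=6, (5,6) g=1 f=8]; closed=[(1,5), (1,6), (2,6), (3,6), (4,6)]

step 1: expand (1,5) (f=6, h=2) → closed; open now [(0,6) g=4 f=8, (1,4) g=5 f=6, (2,5) g=3 f=6, (3,5) g=2 f=6, (4,5) g=1 f=6, (5,6) g=1 f=8]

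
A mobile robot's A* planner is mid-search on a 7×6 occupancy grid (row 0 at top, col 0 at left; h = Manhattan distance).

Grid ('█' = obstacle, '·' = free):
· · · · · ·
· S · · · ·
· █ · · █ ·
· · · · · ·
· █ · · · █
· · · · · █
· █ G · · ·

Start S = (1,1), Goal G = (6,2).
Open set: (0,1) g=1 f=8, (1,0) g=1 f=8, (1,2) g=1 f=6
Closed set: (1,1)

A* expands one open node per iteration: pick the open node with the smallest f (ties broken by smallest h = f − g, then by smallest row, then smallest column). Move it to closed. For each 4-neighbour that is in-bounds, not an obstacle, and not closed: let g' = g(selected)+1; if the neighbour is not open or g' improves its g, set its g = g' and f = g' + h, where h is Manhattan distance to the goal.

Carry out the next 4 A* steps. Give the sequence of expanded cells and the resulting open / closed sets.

step 1: expand (1,2) (f=6, h=5) → closed; open now [(0,1) g=1 f=8, (0,2) g=2 f=8, (1,0) g=1 f=8, (1,3) g=2 f=8, (2,2) g=2 f=6]
step 2: expand (2,2) (f=6, h=4) → closed; open now [(0,1) g=1 f=8, (0,2) g=2 f=8, (1,0) g=1 f=8, (1,3) g=2 f=8, (2,3) g=3 f=8, (3,2) g=3 f=6]
step 3: expand (3,2) (f=6, h=3) → closed; open now [(0,1) g=1 f=8, (0,2) g=2 f=8, (1,0) g=1 f=8, (1,3) g=2 f=8, (2,3) g=3 f=8, (3,1) g=4 f=8, (3,3) g=4 f=8, (4,2) g=4 f=6]
step 4: expand (4,2) (f=6, h=2) → closed; open now [(0,1) g=1 f=8, (0,2) g=2 f=8, (1,0) g=1 f=8, (1,3) g=2 f=8, (2,3) g=3 f=8, (3,1) g=4 f=8, (3,3) g=4 f=8, (4,3) g=5 f=8, (5,2) g=5 f=6]

order=[(1,2) → (2,2) → (3,2) → (4,2)]; open=[(0,1) g=1 f=8, (0,2) g=2 f=8, (1,0) g=1 f=8, (1,3) g=2 f=8, (2,3) g=3 f=8, (3,1) g=4 f=8, (3,3) g=4 f=8, (4,3) g=5 f=8, (5,2) g=5 f=6]; closed=[(1,1), (1,2), (2,2), (3,2), (4,2)]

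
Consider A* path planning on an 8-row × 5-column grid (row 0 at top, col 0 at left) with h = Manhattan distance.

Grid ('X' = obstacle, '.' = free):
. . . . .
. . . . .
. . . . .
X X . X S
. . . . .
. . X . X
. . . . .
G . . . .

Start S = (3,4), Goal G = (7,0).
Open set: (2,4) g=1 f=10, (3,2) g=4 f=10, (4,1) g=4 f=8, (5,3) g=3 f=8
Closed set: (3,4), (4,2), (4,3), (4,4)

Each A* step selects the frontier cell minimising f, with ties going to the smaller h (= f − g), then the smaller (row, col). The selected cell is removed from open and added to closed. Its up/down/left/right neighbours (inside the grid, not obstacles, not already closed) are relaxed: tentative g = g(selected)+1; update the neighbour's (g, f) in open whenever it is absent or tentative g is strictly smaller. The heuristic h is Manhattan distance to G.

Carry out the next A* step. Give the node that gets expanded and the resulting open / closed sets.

expanded=(4,1); open=[(2,4) g=1 f=10, (3,2) g=4 f=10, (4,0) g=5 f=8, (5,1) g=5 f=8, (5,3) g=3 f=8]; closed=[(3,4), (4,1), (4,2), (4,3), (4,4)]

step 1: expand (4,1) (f=8, h=4) → closed; open now [(2,4) g=1 f=10, (3,2) g=4 f=10, (4,0) g=5 f=8, (5,1) g=5 f=8, (5,3) g=3 f=8]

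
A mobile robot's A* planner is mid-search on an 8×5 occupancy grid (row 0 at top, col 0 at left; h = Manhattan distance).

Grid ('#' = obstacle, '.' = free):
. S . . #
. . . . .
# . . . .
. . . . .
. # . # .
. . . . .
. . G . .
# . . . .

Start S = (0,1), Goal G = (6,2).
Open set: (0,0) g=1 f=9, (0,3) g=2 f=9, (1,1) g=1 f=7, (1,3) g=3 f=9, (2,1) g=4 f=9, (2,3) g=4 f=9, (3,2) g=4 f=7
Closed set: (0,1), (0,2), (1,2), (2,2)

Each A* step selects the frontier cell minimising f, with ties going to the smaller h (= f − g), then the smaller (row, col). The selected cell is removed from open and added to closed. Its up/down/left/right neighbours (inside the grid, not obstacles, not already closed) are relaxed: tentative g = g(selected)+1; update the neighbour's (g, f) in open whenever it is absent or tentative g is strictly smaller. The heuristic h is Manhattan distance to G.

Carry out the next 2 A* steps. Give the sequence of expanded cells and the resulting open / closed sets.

order=[(3,2) → (4,2)]; open=[(0,0) g=1 f=9, (0,3) g=2 f=9, (1,1) g=1 f=7, (1,3) g=3 f=9, (2,1) g=4 f=9, (2,3) g=4 f=9, (3,1) g=5 f=9, (3,3) g=5 f=9, (5,2) g=6 f=7]; closed=[(0,1), (0,2), (1,2), (2,2), (3,2), (4,2)]

step 1: expand (3,2) (f=7, h=3) → closed; open now [(0,0) g=1 f=9, (0,3) g=2 f=9, (1,1) g=1 f=7, (1,3) g=3 f=9, (2,1) g=4 f=9, (2,3) g=4 f=9, (3,1) g=5 f=9, (3,3) g=5 f=9, (4,2) g=5 f=7]
step 2: expand (4,2) (f=7, h=2) → closed; open now [(0,0) g=1 f=9, (0,3) g=2 f=9, (1,1) g=1 f=7, (1,3) g=3 f=9, (2,1) g=4 f=9, (2,3) g=4 f=9, (3,1) g=5 f=9, (3,3) g=5 f=9, (5,2) g=6 f=7]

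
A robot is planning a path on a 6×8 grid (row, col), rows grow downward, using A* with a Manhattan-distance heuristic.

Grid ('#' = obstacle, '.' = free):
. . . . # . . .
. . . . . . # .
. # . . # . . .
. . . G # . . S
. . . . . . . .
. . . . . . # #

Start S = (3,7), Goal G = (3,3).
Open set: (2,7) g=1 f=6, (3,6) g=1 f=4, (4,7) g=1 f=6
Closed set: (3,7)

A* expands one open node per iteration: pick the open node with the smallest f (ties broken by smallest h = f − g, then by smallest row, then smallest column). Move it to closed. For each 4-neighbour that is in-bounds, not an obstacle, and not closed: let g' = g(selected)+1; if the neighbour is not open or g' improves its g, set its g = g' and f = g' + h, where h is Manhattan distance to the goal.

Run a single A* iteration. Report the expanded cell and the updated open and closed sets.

expanded=(3,6); open=[(2,6) g=2 f=6, (2,7) g=1 f=6, (3,5) g=2 f=4, (4,6) g=2 f=6, (4,7) g=1 f=6]; closed=[(3,6), (3,7)]

step 1: expand (3,6) (f=4, h=3) → closed; open now [(2,6) g=2 f=6, (2,7) g=1 f=6, (3,5) g=2 f=4, (4,6) g=2 f=6, (4,7) g=1 f=6]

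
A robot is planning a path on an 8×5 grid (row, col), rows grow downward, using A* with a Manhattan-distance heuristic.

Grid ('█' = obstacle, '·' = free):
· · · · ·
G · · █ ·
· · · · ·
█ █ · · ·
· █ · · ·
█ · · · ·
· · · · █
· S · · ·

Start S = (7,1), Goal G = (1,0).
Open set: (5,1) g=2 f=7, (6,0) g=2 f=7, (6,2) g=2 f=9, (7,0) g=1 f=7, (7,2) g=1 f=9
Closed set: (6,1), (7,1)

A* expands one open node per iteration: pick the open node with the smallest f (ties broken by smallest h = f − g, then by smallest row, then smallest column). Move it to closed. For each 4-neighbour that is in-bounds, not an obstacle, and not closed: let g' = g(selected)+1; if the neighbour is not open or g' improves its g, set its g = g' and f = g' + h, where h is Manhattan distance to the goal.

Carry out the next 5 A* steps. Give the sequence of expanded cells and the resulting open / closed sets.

step 1: expand (5,1) (f=7, h=5) → closed; open now [(5,2) g=3 f=9, (6,0) g=2 f=7, (6,2) g=2 f=9, (7,0) g=1 f=7, (7,2) g=1 f=9]
step 2: expand (6,0) (f=7, h=5) → closed; open now [(5,2) g=3 f=9, (6,2) g=2 f=9, (7,0) g=1 f=7, (7,2) g=1 f=9]
step 3: expand (7,0) (f=7, h=6) → closed; open now [(5,2) g=3 f=9, (6,2) g=2 f=9, (7,2) g=1 f=9]
step 4: expand (5,2) (f=9, h=6) → closed; open now [(4,2) g=4 f=9, (5,3) g=4 f=11, (6,2) g=2 f=9, (7,2) g=1 f=9]
step 5: expand (4,2) (f=9, h=5) → closed; open now [(3,2) g=5 f=9, (4,3) g=5 f=11, (5,3) g=4 f=11, (6,2) g=2 f=9, (7,2) g=1 f=9]

order=[(5,1) → (6,0) → (7,0) → (5,2) → (4,2)]; open=[(3,2) g=5 f=9, (4,3) g=5 f=11, (5,3) g=4 f=11, (6,2) g=2 f=9, (7,2) g=1 f=9]; closed=[(4,2), (5,1), (5,2), (6,0), (6,1), (7,0), (7,1)]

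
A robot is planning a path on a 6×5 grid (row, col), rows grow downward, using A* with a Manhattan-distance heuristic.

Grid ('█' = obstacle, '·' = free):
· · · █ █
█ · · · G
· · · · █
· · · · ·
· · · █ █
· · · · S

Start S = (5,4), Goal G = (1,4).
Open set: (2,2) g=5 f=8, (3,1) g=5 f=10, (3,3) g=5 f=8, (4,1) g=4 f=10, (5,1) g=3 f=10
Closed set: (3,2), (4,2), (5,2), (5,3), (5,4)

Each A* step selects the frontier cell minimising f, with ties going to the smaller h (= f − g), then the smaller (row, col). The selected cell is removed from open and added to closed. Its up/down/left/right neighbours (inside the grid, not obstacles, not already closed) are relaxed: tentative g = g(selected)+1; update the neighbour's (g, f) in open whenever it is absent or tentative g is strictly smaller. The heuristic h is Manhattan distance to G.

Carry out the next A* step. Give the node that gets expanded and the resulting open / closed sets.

step 1: expand (2,2) (f=8, h=3) → closed; open now [(1,2) g=6 f=8, (2,1) g=6 f=10, (2,3) g=6 f=8, (3,1) g=5 f=10, (3,3) g=5 f=8, (4,1) g=4 f=10, (5,1) g=3 f=10]

expanded=(2,2); open=[(1,2) g=6 f=8, (2,1) g=6 f=10, (2,3) g=6 f=8, (3,1) g=5 f=10, (3,3) g=5 f=8, (4,1) g=4 f=10, (5,1) g=3 f=10]; closed=[(2,2), (3,2), (4,2), (5,2), (5,3), (5,4)]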